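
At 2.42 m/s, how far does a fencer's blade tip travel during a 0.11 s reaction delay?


d = v * t
d = 2.42 * 0.11
d = 0.2662 m

0.2662 m


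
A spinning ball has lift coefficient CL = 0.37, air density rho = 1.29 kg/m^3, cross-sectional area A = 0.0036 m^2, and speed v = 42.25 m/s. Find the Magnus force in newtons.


FM = 0.5 * CL * rho * A * v^2
FM = 0.5 * 0.37 * 1.29 * 0.0036 * 42.25^2
v^2 = 1785.0625
FM = 0.5 * 0.37 * 1.29 * 0.0036 * 1785.0625 = 1.5336 N

1.5336 N


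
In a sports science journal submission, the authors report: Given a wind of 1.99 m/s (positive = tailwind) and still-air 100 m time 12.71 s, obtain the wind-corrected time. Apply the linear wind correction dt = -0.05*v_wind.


dt = -0.05 * v_wind = -0.05 * 1.99 = -0.0995 s
t_corrected = t_still + dt = 12.71 + (-0.0995)
t_corrected = 12.6105 s

12.6105 s


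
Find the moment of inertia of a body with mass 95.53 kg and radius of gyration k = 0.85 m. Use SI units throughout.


I = m * k^2
I = 95.53 * 0.85^2
I = 95.53 * 0.7225 = 69.0204 kg*m^2

69.0204 kg*m^2


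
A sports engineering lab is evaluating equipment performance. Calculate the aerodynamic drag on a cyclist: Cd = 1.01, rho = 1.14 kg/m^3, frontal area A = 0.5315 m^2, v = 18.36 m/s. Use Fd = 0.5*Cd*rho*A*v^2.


Fd = 0.5 * Cd * rho * A * v^2
Fd = 0.5 * 1.01 * 1.14 * 0.5315 * 18.36^2
v^2 = 337.0896
Fd = 0.5 * 1.01 * 1.14 * 0.5315 * 337.0896 = 103.1442 N

103.1442 N


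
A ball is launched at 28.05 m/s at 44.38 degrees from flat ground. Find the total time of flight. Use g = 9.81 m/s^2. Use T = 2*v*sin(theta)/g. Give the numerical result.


T = 2*v*sin(theta)/g
sin(theta) = sin(44.38 deg) = 0.6994
T = 2*28.05*0.6994 / 9.81
T = 39.2371 / 9.81 = 3.9997 s

3.9997 s


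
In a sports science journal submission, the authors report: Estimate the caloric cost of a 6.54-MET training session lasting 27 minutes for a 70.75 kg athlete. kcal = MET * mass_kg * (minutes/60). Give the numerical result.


kcal = MET * mass * time_hr
Convert time: 27 min = 0.45 hr
kcal = 6.54 * 70.75 * 0.45
kcal = 208.2173 kcal

208.2173 kcal


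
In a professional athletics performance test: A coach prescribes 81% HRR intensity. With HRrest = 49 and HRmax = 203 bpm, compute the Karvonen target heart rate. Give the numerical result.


Target = HRrest + pct*(HRmax - HRrest)
Heart rate reserve = HRmax - HRrest = 203 - 49 = 154 bpm
Fraction = 81% = 0.81
Target = 49 + 0.81 * 154
Target = 49 + 124.74 = 173.74 bpm

173.74 bpm


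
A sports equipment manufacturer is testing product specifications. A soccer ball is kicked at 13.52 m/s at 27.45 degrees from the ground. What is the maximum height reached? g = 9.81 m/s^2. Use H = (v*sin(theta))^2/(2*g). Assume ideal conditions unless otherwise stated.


H = (v*sin(theta))^2 / (2*g)
vy = v*sin(theta) = 13.52 * sin(27.45 deg) = 6.2324 m/s
H = vy^2 / (2*g) = 38.8425 / (2*9.81)
H = 38.8425 / 19.62 = 1.9797 m

1.9797 m


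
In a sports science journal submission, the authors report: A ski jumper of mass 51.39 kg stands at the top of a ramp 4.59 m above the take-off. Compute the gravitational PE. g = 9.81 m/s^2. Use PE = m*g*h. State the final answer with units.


PE = m * g * h
PE = 51.39 * 9.81 * 4.59
PE = 504.1359 * 4.59 = 2313.9838 J

2313.9838 J


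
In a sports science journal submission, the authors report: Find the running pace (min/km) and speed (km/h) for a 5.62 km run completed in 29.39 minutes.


Pace = time / distance = 29.39 min / 5.62 km = 5.2295 min/km
Speed = distance / time_in_hours = 5.62 / 0.4898 hr
Speed = 11.4733 km/h

5.2295 min/km, 11.4733 km/h


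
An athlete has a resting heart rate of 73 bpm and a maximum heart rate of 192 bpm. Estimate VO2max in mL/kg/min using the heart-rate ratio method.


VO2max = 15.3 * HRmax / HRrest
VO2max = 15.3 * 192 / 73
VO2max = 2937.6 / 73 = 40.2411 mL/kg/min

40.2411 mL/kg/min


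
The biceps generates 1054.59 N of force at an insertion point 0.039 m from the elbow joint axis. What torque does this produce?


tau = F * d
tau = 1054.59 * 0.039
tau = 41.129 N*m

41.129 N*m


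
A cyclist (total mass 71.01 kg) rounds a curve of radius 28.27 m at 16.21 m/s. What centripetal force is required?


Fc = m * v^2 / r
v^2 = 16.21^2 = 262.7641
Fc = 71.01 * 262.7641 / 28.27
Fc = 18658.8787 / 28.27 = 660.024 N

660.024 N


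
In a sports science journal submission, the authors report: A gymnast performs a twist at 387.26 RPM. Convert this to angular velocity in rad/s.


omega = RPM * 2 * pi / 60
omega = 387.26 * 2 * 3.14159 / 60
omega = 2433.2263 / 60 = 40.5538 rad/s

40.5538 rad/s


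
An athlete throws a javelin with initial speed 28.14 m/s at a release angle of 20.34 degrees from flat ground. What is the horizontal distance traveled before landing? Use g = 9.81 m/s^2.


R = v^2 * sin(2*theta) / g
Convert angle to radians: theta = 20.34 deg = 0.355 rad
sin(2*theta) = sin(0.71) = 0.6518
R = 28.14^2 * 0.6518 / 9.81
R = 791.8596 * 0.6518 / 9.81 = 52.6158 m

52.6158 m


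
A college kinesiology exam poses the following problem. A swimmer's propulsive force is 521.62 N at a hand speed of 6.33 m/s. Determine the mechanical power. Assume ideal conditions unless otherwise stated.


P = F * v
P = 521.62 * 6.33
P = 3301.8546 W

3301.8546 W


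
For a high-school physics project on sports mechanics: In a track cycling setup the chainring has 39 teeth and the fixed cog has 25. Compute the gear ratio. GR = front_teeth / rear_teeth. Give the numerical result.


GR = front_teeth / rear_teeth
GR = 39 / 25
GR = 1.56

1.56


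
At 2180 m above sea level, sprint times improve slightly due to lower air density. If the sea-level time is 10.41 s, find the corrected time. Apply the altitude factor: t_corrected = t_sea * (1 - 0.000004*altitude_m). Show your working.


Correction factor = 1 - 0.000004 * 2180 = 0.99128
t_corrected = t_sea * factor = 10.41 * 0.99128
t_corrected = 10.3192 s

10.3192 s


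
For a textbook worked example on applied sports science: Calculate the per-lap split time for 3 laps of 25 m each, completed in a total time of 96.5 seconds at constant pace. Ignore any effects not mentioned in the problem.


Split time = total_time / n_laps = 96.5 / 3
Split time = 32.1667 s per lap

32.1667 s


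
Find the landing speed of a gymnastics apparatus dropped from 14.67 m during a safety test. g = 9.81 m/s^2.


v = sqrt(2 * g * h)
v = sqrt(2 * 9.81 * 14.67)
v = sqrt(287.8254) = 16.9654 m/s

16.9654 m/s


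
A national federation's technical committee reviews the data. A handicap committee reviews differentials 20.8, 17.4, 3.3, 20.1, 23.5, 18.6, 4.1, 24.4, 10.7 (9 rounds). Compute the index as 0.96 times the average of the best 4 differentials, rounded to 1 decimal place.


All differentials: 20.8, 17.4, 3.3, 20.1, 23.5, 18.6, 4.1, 24.4, 10.7
Sorted: 3.3, 4.1, 10.7, 17.4, 18.6, 20.1, 20.8, 23.5, 24.4
Best 4: 3.3, 4.1, 10.7, 17.4
Average of best = 35.5 / 4 = 8.875
Raw index = 8.875 * 0.96 = 8.52
Handicap index = round(8.52, 1) = 8.5

8.5


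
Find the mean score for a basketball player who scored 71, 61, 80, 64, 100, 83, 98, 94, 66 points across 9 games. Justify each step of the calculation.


Average = sum / n
Sum = 717
Average = 717 / 9 = 79.6667

79.6667


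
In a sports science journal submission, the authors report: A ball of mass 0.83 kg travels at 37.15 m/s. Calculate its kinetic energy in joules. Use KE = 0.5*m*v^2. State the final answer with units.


KE = 0.5 * m * v^2
KE = 0.5 * 0.83 * 37.15^2
KE = 0.5 * 0.83 * 1380.1225 = 572.7508 J

572.7508 J


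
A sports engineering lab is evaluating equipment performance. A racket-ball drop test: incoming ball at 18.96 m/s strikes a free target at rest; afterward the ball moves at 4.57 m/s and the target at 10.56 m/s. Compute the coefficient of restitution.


e = (v2_after - v1_after) / (v1_before - v2_before)
Numerator = 10.56 - 4.57 = 5.99
Denominator = 18.96 - 0 = 18.96
e = 5.99 / 18.96 = 0.3159

0.3159


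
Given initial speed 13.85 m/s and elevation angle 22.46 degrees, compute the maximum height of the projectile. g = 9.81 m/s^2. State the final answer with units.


H = (v*sin(theta))^2 / (2*g)
vy = v*sin(theta) = 13.85 * sin(22.46 deg) = 5.2912 m/s
H = vy^2 / (2*g) = 27.9971 / (2*9.81)
H = 27.9971 / 19.62 = 1.427 m

1.427 m


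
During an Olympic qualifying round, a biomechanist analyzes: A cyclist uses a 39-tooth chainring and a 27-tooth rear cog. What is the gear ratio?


GR = front_teeth / rear_teeth
GR = 39 / 27
GR = 1.4444

1.4444


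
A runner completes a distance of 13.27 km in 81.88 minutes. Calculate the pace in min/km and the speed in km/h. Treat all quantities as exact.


Pace = time / distance = 81.88 min / 13.27 km = 6.1703 min/km
Speed = distance / time_in_hours = 13.27 / 1.3647 hr
Speed = 9.724 km/h

6.1703 min/km, 9.724 km/h


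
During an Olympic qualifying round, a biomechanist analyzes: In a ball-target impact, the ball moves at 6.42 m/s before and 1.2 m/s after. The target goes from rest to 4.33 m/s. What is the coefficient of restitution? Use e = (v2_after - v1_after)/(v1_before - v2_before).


e = (v2_after - v1_after) / (v1_before - v2_before)
Numerator = 4.33 - 1.2 = 3.13
Denominator = 6.42 - 0 = 6.42
e = 3.13 / 6.42 = 0.4875

0.4875


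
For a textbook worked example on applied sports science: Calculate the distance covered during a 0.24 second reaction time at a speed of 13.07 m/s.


d = v * t
d = 13.07 * 0.24
d = 3.1368 m

3.1368 m


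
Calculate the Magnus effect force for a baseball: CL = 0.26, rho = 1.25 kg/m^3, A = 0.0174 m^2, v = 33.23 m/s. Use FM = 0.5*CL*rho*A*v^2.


FM = 0.5 * CL * rho * A * v^2
FM = 0.5 * 0.26 * 1.25 * 0.0174 * 33.23^2
v^2 = 1104.2329
FM = 0.5 * 0.26 * 1.25 * 0.0174 * 1104.2329 = 3.1222 N

3.1222 N


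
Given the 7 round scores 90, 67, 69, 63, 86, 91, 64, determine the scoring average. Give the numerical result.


Average = sum / n
Sum = 530
Average = 530 / 7 = 75.7143

75.7143


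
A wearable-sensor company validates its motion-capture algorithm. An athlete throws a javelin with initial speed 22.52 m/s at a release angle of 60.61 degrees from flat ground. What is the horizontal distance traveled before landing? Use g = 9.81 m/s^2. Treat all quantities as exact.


R = v^2 * sin(2*theta) / g
Convert angle to radians: theta = 60.61 deg = 1.0578 rad
sin(2*theta) = sin(2.1157) = 0.8552
R = 22.52^2 * 0.8552 / 9.81
R = 507.1504 * 0.8552 / 9.81 = 44.2107 m

44.2107 m


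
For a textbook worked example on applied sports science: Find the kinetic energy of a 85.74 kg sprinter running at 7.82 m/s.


KE = 0.5 * m * v^2
KE = 0.5 * 85.74 * 7.82^2
KE = 0.5 * 85.74 * 61.1524 = 2621.6034 J

2621.6034 J


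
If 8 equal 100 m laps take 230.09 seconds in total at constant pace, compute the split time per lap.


Split time = total_time / n_laps = 230.09 / 8
Split time = 28.7613 s per lap

28.7613 s


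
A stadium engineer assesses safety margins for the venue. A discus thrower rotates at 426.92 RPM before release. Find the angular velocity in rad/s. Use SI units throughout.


omega = RPM * 2 * pi / 60
omega = 426.92 * 2 * 3.14159 / 60
omega = 2682.4175 / 60 = 44.707 rad/s

44.707 rad/s


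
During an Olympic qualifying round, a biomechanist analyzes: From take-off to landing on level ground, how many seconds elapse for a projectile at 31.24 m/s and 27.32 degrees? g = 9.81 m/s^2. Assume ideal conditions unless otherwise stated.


T = 2*v*sin(theta)/g
sin(theta) = sin(27.32 deg) = 0.459
T = 2*31.24*0.459 / 9.81
T = 28.6758 / 9.81 = 2.9231 s

2.9231 s


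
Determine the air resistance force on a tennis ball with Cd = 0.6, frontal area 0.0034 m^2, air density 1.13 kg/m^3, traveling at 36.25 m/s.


Fd = 0.5 * Cd * rho * A * v^2
Fd = 0.5 * 0.6 * 1.13 * 0.0034 * 36.25^2
v^2 = 1314.0625
Fd = 0.5 * 0.6 * 1.13 * 0.0034 * 1314.0625 = 1.5146 N

1.5146 N


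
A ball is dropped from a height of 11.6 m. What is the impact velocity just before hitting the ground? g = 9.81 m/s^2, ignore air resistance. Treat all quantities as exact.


v = sqrt(2 * g * h)
v = sqrt(2 * 9.81 * 11.6)
v = sqrt(227.592) = 15.0862 m/s

15.0862 m/s


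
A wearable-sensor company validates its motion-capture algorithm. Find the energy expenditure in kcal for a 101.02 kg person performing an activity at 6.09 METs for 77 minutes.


kcal = MET * mass * time_hr
Convert time: 77 min = 1.2833 hr
kcal = 6.09 * 101.02 * 1.2833
kcal = 789.5218 kcal

789.5218 kcal


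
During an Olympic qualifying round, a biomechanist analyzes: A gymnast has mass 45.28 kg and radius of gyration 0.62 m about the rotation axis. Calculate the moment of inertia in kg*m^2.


I = m * k^2
I = 45.28 * 0.62^2
I = 45.28 * 0.3844 = 17.4056 kg*m^2

17.4056 kg*m^2


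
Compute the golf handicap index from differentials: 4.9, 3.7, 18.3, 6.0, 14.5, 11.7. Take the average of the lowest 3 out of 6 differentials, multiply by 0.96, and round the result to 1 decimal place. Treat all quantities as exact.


All differentials: 4.9, 3.7, 18.3, 6.0, 14.5, 11.7
Sorted: 3.7, 4.9, 6.0, 11.7, 14.5, 18.3
Best 3: 3.7, 4.9, 6.0
Average of best = 14.6 / 3 = 4.8667
Raw index = 4.8667 * 0.96 = 4.672
Handicap index = round(4.672, 1) = 4.7

4.7


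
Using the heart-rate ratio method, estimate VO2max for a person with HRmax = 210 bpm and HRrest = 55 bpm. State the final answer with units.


VO2max = 15.3 * HRmax / HRrest
VO2max = 15.3 * 210 / 55
VO2max = 3213 / 55 = 58.4182 mL/kg/min

58.4182 mL/kg/min


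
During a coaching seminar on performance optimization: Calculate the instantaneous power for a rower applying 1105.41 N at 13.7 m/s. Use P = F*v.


P = F * v
P = 1105.41 * 13.7
P = 15144.117 W

15144.117 W


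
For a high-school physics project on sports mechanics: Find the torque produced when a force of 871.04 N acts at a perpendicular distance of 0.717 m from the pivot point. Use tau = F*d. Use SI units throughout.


tau = F * d
tau = 871.04 * 0.717
tau = 624.5357 N*m

624.5357 N*m


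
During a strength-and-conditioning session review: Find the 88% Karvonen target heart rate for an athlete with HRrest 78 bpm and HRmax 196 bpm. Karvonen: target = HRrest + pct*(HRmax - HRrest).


Target = HRrest + pct*(HRmax - HRrest)
Heart rate reserve = HRmax - HRrest = 196 - 78 = 118 bpm
Fraction = 88% = 0.88
Target = 78 + 0.88 * 118
Target = 78 + 103.84 = 181.84 bpm

181.84 bpm


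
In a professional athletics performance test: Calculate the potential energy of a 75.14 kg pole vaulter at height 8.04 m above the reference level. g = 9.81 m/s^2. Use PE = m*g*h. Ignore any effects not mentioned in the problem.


PE = m * g * h
PE = 75.14 * 9.81 * 8.04
PE = 737.1234 * 8.04 = 5926.4721 J

5926.4721 J


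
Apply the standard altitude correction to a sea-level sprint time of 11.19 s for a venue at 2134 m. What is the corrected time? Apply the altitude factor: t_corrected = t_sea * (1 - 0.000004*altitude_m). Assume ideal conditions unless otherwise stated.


Correction factor = 1 - 0.000004 * 2134 = 0.991464
t_corrected = t_sea * factor = 11.19 * 0.991464
t_corrected = 11.0945 s

11.0945 s


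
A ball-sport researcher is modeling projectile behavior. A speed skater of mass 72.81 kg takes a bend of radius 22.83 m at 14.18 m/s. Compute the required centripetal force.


Fc = m * v^2 / r
v^2 = 14.18^2 = 201.0724
Fc = 72.81 * 201.0724 / 22.83
Fc = 14640.0814 / 22.83 = 641.2651 N

641.2651 N


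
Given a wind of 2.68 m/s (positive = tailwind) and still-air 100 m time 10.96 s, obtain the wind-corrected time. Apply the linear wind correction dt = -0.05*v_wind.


dt = -0.05 * v_wind = -0.05 * 2.68 = -0.134 s
t_corrected = t_still + dt = 10.96 + (-0.134)
t_corrected = 10.826 s

10.826 s


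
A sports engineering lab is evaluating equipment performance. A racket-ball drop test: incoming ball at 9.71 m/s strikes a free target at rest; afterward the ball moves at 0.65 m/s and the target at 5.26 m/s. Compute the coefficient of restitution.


e = (v2_after - v1_after) / (v1_before - v2_before)
Numerator = 5.26 - 0.65 = 4.61
Denominator = 9.71 - 0 = 9.71
e = 4.61 / 9.71 = 0.4748

0.4748


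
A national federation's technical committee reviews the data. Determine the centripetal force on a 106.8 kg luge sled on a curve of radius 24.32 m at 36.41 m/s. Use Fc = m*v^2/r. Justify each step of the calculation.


Fc = m * v^2 / r
v^2 = 36.41^2 = 1325.6881
Fc = 106.8 * 1325.6881 / 24.32
Fc = 141583.4891 / 24.32 = 5821.6895 N

5821.6895 N


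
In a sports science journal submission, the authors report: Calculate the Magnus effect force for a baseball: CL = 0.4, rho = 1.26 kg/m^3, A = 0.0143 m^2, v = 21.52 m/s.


FM = 0.5 * CL * rho * A * v^2
FM = 0.5 * 0.4 * 1.26 * 0.0143 * 21.52^2
v^2 = 463.1104
FM = 0.5 * 0.4 * 1.26 * 0.0143 * 463.1104 = 1.6689 N

1.6689 N


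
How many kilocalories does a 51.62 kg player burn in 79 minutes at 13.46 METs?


kcal = MET * mass * time_hr
Convert time: 79 min = 1.3167 hr
kcal = 13.46 * 51.62 * 1.3167
kcal = 914.8268 kcal

914.8268 kcal


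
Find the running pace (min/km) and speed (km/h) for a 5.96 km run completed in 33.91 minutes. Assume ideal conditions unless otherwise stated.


Pace = time / distance = 33.91 min / 5.96 km = 5.6896 min/km
Speed = distance / time_in_hours = 5.96 / 0.5652 hr
Speed = 10.5456 km/h

5.6896 min/km, 10.5456 km/h


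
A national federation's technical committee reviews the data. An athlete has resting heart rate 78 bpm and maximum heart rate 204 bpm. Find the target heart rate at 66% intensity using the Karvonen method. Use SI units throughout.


Target = HRrest + pct*(HRmax - HRrest)
Heart rate reserve = HRmax - HRrest = 204 - 78 = 126 bpm
Fraction = 66% = 0.66
Target = 78 + 0.66 * 126
Target = 78 + 83.16 = 161.16 bpm

161.16 bpm


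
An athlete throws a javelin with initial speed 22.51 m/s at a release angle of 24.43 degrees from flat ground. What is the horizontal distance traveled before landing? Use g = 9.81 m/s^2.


R = v^2 * sin(2*theta) / g
Convert angle to radians: theta = 24.43 deg = 0.4264 rad
sin(2*theta) = sin(0.8528) = 0.7531
R = 22.51^2 * 0.7531 / 9.81
R = 506.7001 * 0.7531 / 9.81 = 38.8989 m

38.8989 m


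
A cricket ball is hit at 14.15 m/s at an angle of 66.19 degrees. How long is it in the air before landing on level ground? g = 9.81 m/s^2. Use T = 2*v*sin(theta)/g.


T = 2*v*sin(theta)/g
sin(theta) = sin(66.19 deg) = 0.9149
T = 2*14.15*0.9149 / 9.81
T = 25.8914 / 9.81 = 2.6393 s

2.6393 s


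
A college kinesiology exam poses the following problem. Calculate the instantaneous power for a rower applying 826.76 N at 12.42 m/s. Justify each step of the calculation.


P = F * v
P = 826.76 * 12.42
P = 10268.3592 W

10268.3592 W


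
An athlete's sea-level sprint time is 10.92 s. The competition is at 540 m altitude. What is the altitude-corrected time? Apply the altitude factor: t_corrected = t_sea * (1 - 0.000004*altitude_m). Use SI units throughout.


Correction factor = 1 - 0.000004 * 540 = 0.99784
t_corrected = t_sea * factor = 10.92 * 0.99784
t_corrected = 10.8964 s

10.8964 s


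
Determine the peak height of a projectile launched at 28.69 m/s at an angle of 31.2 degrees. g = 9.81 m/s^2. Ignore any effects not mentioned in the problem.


H = (v*sin(theta))^2 / (2*g)
vy = v*sin(theta) = 28.69 * sin(31.2 deg) = 14.8622 m/s
H = vy^2 / (2*g) = 220.8848 / (2*9.81)
H = 220.8848 / 19.62 = 11.2581 m

11.2581 m


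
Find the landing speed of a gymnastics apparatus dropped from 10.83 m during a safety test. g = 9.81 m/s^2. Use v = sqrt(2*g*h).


v = sqrt(2 * g * h)
v = sqrt(2 * 9.81 * 10.83)
v = sqrt(212.4846) = 14.5769 m/s

14.5769 m/s


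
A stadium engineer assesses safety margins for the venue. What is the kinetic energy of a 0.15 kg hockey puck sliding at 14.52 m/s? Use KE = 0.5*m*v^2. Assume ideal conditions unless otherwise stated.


KE = 0.5 * m * v^2
KE = 0.5 * 0.15 * 14.52^2
KE = 0.5 * 0.15 * 210.8304 = 15.8123 J

15.8123 J


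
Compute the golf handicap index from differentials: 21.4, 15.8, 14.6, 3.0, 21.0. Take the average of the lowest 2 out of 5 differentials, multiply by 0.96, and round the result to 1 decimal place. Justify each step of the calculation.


All differentials: 21.4, 15.8, 14.6, 3.0, 21.0
Sorted: 3.0, 14.6, 15.8, 21.0, 21.4
Best 2: 3.0, 14.6
Average of best = 17.6 / 2 = 8.8
Raw index = 8.8 * 0.96 = 8.448
Handicap index = round(8.448, 1) = 8.4

8.4


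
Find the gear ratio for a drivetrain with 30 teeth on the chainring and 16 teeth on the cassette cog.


GR = front_teeth / rear_teeth
GR = 30 / 16
GR = 1.875

1.875


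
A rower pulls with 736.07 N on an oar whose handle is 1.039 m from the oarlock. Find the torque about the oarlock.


tau = F * d
tau = 736.07 * 1.039
tau = 764.7767 N*m

764.7767 N*m


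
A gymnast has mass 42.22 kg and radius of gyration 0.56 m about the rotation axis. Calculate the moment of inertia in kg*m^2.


I = m * k^2
I = 42.22 * 0.56^2
I = 42.22 * 0.3136 = 13.2402 kg*m^2

13.2402 kg*m^2


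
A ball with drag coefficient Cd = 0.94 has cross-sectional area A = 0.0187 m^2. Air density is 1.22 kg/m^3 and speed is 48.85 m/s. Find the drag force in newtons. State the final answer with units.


Fd = 0.5 * Cd * rho * A * v^2
Fd = 0.5 * 0.94 * 1.22 * 0.0187 * 48.85^2
v^2 = 2386.3225
Fd = 0.5 * 0.94 * 1.22 * 0.0187 * 2386.3225 = 25.5875 N

25.5875 N


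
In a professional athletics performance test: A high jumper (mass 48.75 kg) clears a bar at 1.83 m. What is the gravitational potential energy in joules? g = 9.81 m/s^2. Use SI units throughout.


PE = m * g * h
PE = 48.75 * 9.81 * 1.83
PE = 478.2375 * 1.83 = 875.1746 J

875.1746 J


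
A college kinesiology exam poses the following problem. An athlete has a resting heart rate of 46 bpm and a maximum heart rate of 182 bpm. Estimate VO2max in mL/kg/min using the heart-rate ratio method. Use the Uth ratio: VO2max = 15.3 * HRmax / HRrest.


VO2max = 15.3 * HRmax / HRrest
VO2max = 15.3 * 182 / 46
VO2max = 2784.6 / 46 = 60.5348 mL/kg/min

60.5348 mL/kg/min


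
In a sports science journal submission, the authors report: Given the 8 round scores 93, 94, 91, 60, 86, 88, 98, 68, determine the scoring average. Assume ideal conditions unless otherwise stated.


Average = sum / n
Sum = 678
Average = 678 / 8 = 84.75

84.75


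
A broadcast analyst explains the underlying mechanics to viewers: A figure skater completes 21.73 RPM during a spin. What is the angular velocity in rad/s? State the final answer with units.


omega = RPM * 2 * pi / 60
omega = 21.73 * 2 * 3.14159 / 60
omega = 136.5336 / 60 = 2.2756 rad/s

2.2756 rad/s


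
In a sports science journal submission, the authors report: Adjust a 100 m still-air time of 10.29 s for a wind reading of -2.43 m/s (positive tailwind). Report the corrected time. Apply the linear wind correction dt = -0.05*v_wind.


dt = -0.05 * v_wind = -0.05 * -2.43 = 0.1215 s
t_corrected = t_still + dt = 10.29 + (0.1215)
t_corrected = 10.4115 s

10.4115 s


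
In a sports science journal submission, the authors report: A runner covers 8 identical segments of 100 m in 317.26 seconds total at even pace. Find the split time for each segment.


Split time = total_time / n_laps = 317.26 / 8
Split time = 39.6575 s per lap

39.6575 s


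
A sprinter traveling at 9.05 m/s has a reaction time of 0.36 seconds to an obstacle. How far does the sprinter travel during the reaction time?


d = v * t
d = 9.05 * 0.36
d = 3.258 m

3.258 m


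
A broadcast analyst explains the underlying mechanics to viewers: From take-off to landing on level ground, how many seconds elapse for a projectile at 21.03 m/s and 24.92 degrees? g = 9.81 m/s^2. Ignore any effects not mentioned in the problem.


T = 2*v*sin(theta)/g
sin(theta) = sin(24.92 deg) = 0.4214
T = 2*21.03*0.4214 / 9.81
T = 17.7221 / 9.81 = 1.8065 s

1.8065 s


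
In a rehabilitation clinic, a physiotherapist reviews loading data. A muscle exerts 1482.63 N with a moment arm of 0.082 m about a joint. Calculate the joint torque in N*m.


tau = F * d
tau = 1482.63 * 0.082
tau = 121.5757 N*m

121.5757 N*m


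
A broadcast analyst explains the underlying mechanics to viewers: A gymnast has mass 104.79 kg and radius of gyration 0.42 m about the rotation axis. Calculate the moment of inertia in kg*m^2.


I = m * k^2
I = 104.79 * 0.42^2
I = 104.79 * 0.1764 = 18.485 kg*m^2

18.485 kg*m^2


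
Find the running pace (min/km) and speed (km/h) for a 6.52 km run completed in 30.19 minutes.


Pace = time / distance = 30.19 min / 6.52 km = 4.6304 min/km
Speed = distance / time_in_hours = 6.52 / 0.5032 hr
Speed = 12.9579 km/h

4.6304 min/km, 12.9579 km/h


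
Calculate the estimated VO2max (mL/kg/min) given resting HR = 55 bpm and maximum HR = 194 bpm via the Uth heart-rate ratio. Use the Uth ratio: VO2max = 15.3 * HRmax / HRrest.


VO2max = 15.3 * HRmax / HRrest
VO2max = 15.3 * 194 / 55
VO2max = 2968.2 / 55 = 53.9673 mL/kg/min

53.9673 mL/kg/min


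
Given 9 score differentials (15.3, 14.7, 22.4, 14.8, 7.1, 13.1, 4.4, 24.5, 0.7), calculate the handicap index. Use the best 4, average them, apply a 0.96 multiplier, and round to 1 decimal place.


All differentials: 15.3, 14.7, 22.4, 14.8, 7.1, 13.1, 4.4, 24.5, 0.7
Sorted: 0.7, 4.4, 7.1, 13.1, 14.7, 14.8, 15.3, 22.4, 24.5
Best 4: 0.7, 4.4, 7.1, 13.1
Average of best = 25.3 / 4 = 6.325
Raw index = 6.325 * 0.96 = 6.072
Handicap index = round(6.072, 1) = 6.1

6.1


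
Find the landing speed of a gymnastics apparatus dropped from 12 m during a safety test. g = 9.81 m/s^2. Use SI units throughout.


v = sqrt(2 * g * h)
v = sqrt(2 * 9.81 * 12)
v = sqrt(235.44) = 15.3441 m/s

15.3441 m/s


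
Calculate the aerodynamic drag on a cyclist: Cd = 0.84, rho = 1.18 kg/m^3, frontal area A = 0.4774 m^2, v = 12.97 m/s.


Fd = 0.5 * Cd * rho * A * v^2
Fd = 0.5 * 0.84 * 1.18 * 0.4774 * 12.97^2
v^2 = 168.2209
Fd = 0.5 * 0.84 * 1.18 * 0.4774 * 168.2209 = 39.801 N

39.801 N


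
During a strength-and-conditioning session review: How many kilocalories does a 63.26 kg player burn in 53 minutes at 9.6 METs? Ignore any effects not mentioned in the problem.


kcal = MET * mass * time_hr
Convert time: 53 min = 0.8833 hr
kcal = 9.6 * 63.26 * 0.8833
kcal = 536.4448 kcal

536.4448 kcal


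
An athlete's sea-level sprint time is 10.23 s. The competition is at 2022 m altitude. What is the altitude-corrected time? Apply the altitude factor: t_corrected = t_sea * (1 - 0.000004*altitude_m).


Correction factor = 1 - 0.000004 * 2022 = 0.991912
t_corrected = t_sea * factor = 10.23 * 0.991912
t_corrected = 10.1473 s

10.1473 s


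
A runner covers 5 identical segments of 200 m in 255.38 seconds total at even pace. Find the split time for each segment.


Split time = total_time / n_laps = 255.38 / 5
Split time = 51.076 s per lap

51.076 s


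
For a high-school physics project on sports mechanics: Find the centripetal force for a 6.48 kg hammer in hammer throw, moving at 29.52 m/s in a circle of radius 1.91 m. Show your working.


Fc = m * v^2 / r
v^2 = 29.52^2 = 871.4304
Fc = 6.48 * 871.4304 / 1.91
Fc = 5646.869 / 1.91 = 2956.4759 N

2956.4759 N


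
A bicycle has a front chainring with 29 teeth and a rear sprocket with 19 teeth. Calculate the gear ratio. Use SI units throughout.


GR = front_teeth / rear_teeth
GR = 29 / 19
GR = 1.5263

1.5263


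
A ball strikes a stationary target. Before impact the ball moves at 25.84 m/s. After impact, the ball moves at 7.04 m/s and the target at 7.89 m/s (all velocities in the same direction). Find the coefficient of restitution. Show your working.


e = (v2_after - v1_after) / (v1_before - v2_before)
Numerator = 7.89 - 7.04 = 0.85
Denominator = 25.84 - 0 = 25.84
e = 0.85 / 25.84 = 0.0329

0.0329


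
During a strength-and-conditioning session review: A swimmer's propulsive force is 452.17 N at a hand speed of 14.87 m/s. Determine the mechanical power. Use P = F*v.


P = F * v
P = 452.17 * 14.87
P = 6723.7679 W

6723.7679 W


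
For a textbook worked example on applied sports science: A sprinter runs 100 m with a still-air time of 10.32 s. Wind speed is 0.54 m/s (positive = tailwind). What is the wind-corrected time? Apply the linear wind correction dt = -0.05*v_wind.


dt = -0.05 * v_wind = -0.05 * 0.54 = -0.027 s
t_corrected = t_still + dt = 10.32 + (-0.027)
t_corrected = 10.293 s

10.293 s


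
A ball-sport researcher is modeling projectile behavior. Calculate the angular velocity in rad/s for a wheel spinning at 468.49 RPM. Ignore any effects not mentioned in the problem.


omega = RPM * 2 * pi / 60
omega = 468.49 * 2 * 3.14159 / 60
omega = 2943.6095 / 60 = 49.0602 rad/s

49.0602 rad/s


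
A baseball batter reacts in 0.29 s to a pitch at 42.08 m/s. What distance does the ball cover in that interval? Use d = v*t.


d = v * t
d = 42.08 * 0.29
d = 12.2032 m

12.2032 m


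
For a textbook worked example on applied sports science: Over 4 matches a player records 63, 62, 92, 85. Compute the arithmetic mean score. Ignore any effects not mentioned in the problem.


Average = sum / n
Sum = 302
Average = 302 / 4 = 75.5

75.5


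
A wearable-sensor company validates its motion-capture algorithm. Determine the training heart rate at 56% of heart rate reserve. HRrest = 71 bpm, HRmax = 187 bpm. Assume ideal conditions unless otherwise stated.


Target = HRrest + pct*(HRmax - HRrest)
Heart rate reserve = HRmax - HRrest = 187 - 71 = 116 bpm
Fraction = 56% = 0.56
Target = 71 + 0.56 * 116
Target = 71 + 64.96 = 135.96 bpm

135.96 bpm


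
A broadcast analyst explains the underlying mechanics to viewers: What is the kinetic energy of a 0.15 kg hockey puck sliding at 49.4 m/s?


KE = 0.5 * m * v^2
KE = 0.5 * 0.15 * 49.4^2
KE = 0.5 * 0.15 * 2440.36 = 183.027 J

183.027 J


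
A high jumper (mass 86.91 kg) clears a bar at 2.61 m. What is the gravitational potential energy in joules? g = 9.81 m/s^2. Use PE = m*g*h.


PE = m * g * h
PE = 86.91 * 9.81 * 2.61
PE = 852.5871 * 2.61 = 2225.2523 J

2225.2523 J


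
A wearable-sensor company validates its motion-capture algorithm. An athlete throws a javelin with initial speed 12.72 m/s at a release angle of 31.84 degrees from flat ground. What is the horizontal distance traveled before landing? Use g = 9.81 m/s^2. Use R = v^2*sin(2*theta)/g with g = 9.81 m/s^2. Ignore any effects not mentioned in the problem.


R = v^2 * sin(2*theta) / g
Convert angle to radians: theta = 31.84 deg = 0.5557 rad
sin(2*theta) = sin(1.1114) = 0.8963
R = 12.72^2 * 0.8963 / 9.81
R = 161.7984 * 0.8963 / 9.81 = 14.7834 m

14.7834 m


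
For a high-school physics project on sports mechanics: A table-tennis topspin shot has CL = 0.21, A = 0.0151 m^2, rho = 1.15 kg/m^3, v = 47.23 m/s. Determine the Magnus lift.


FM = 0.5 * CL * rho * A * v^2
FM = 0.5 * 0.21 * 1.15 * 0.0151 * 47.23^2
v^2 = 2230.6729
FM = 0.5 * 0.21 * 1.15 * 0.0151 * 2230.6729 = 4.0672 N

4.0672 N


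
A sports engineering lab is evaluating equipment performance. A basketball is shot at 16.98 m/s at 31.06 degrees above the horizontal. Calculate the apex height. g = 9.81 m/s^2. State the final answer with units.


H = (v*sin(theta))^2 / (2*g)
vy = v*sin(theta) = 16.98 * sin(31.06 deg) = 8.7606 m/s
H = vy^2 / (2*g) = 76.7478 / (2*9.81)
H = 76.7478 / 19.62 = 3.9117 m

3.9117 m


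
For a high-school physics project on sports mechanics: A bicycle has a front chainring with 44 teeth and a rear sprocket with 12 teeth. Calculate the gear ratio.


GR = front_teeth / rear_teeth
GR = 44 / 12
GR = 3.6667

3.6667


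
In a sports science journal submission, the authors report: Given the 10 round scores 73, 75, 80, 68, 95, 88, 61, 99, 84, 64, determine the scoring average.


Average = sum / n
Sum = 787
Average = 787 / 10 = 78.7

78.7


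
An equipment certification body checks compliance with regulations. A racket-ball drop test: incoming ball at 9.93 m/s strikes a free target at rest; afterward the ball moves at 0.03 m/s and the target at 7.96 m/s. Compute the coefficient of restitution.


e = (v2_after - v1_after) / (v1_before - v2_before)
Numerator = 7.96 - 0.03 = 7.93
Denominator = 9.93 - 0 = 9.93
e = 7.93 / 9.93 = 0.7986

0.7986


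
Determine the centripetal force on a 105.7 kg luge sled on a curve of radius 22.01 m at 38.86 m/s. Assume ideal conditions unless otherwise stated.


Fc = m * v^2 / r
v^2 = 38.86^2 = 1510.0996
Fc = 105.7 * 1510.0996 / 22.01
Fc = 159617.5277 / 22.01 = 7252.0458 N

7252.0458 N


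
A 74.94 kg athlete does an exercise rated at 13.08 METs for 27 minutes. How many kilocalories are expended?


kcal = MET * mass * time_hr
Convert time: 27 min = 0.45 hr
kcal = 13.08 * 74.94 * 0.45
kcal = 441.0968 kcal

441.0968 kcal


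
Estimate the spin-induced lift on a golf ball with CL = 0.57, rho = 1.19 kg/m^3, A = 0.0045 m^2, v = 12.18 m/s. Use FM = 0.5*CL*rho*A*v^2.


FM = 0.5 * CL * rho * A * v^2
FM = 0.5 * 0.57 * 1.19 * 0.0045 * 12.18^2
v^2 = 148.3524
FM = 0.5 * 0.57 * 1.19 * 0.0045 * 148.3524 = 0.2264 N

0.2264 N


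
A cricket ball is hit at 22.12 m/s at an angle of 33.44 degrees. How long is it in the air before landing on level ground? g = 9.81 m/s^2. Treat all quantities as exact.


T = 2*v*sin(theta)/g
sin(theta) = sin(33.44 deg) = 0.5511
T = 2*22.12*0.5511 / 9.81
T = 24.379 / 9.81 = 2.4851 s

2.4851 s


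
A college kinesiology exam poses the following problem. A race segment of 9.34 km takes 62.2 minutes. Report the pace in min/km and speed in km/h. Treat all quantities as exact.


Pace = time / distance = 62.2 min / 9.34 km = 6.6595 min/km
Speed = distance / time_in_hours = 9.34 / 1.0367 hr
Speed = 9.0096 km/h

6.6595 min/km, 9.0096 km/h


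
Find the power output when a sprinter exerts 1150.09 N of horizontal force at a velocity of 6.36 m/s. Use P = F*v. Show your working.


P = F * v
P = 1150.09 * 6.36
P = 7314.5724 W

7314.5724 W


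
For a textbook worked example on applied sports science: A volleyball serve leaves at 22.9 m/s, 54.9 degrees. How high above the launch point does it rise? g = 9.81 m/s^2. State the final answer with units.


H = (v*sin(theta))^2 / (2*g)
vy = v*sin(theta) = 22.9 * sin(54.9 deg) = 18.7356 m/s
H = vy^2 / (2*g) = 351.0238 / (2*9.81)
H = 351.0238 / 19.62 = 17.8911 m

17.8911 m


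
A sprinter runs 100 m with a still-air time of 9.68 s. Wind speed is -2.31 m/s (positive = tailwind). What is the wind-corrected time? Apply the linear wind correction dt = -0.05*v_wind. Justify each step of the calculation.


dt = -0.05 * v_wind = -0.05 * -2.31 = 0.1155 s
t_corrected = t_still + dt = 9.68 + (0.1155)
t_corrected = 9.7955 s

9.7955 s


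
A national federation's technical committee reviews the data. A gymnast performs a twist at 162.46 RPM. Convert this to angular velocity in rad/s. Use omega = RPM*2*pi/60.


omega = RPM * 2 * pi / 60
omega = 162.46 * 2 * 3.14159 / 60
omega = 1020.7663 / 60 = 17.0128 rad/s

17.0128 rad/s


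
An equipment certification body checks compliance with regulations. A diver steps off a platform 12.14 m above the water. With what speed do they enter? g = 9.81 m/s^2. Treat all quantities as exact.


v = sqrt(2 * g * h)
v = sqrt(2 * 9.81 * 12.14)
v = sqrt(238.1868) = 15.4333 m/s

15.4333 m/s


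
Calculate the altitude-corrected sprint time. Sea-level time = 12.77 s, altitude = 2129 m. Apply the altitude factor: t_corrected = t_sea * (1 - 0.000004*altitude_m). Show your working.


Correction factor = 1 - 0.000004 * 2129 = 0.991484
t_corrected = t_sea * factor = 12.77 * 0.991484
t_corrected = 12.6613 s

12.6613 s


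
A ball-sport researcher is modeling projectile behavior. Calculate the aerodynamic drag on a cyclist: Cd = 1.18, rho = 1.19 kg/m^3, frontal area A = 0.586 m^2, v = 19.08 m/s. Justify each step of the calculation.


Fd = 0.5 * Cd * rho * A * v^2
Fd = 0.5 * 1.18 * 1.19 * 0.586 * 19.08^2
v^2 = 364.0464
Fd = 0.5 * 1.18 * 1.19 * 0.586 * 364.0464 = 149.7798 N

149.7798 N


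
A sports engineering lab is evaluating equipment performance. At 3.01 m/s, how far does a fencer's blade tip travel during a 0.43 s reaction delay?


d = v * t
d = 3.01 * 0.43
d = 1.2943 m

1.2943 m


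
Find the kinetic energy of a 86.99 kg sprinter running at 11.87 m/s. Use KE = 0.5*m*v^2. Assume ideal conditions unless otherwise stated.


KE = 0.5 * m * v^2
KE = 0.5 * 86.99 * 11.87^2
KE = 0.5 * 86.99 * 140.8969 = 6128.3107 J

6128.3107 J


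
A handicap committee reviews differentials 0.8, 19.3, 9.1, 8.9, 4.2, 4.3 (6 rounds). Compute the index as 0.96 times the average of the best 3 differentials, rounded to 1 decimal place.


All differentials: 0.8, 19.3, 9.1, 8.9, 4.2, 4.3
Sorted: 0.8, 4.2, 4.3, 8.9, 9.1, 19.3
Best 3: 0.8, 4.2, 4.3
Average of best = 9.3 / 3 = 3.1
Raw index = 3.1 * 0.96 = 2.976
Handicap index = round(2.976, 1) = 3.0

3.0


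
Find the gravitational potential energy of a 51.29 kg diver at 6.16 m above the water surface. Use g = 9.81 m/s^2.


PE = m * g * h
PE = 51.29 * 9.81 * 6.16
PE = 503.1549 * 6.16 = 3099.4342 J

3099.4342 J


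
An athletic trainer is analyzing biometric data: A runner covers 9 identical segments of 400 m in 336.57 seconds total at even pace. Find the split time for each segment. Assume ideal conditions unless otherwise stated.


Split time = total_time / n_laps = 336.57 / 9
Split time = 37.3967 s per lap

37.3967 s


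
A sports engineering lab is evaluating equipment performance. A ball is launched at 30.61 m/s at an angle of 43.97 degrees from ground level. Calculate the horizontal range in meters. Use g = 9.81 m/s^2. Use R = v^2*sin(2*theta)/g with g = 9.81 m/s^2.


R = v^2 * sin(2*theta) / g
Convert angle to radians: theta = 43.97 deg = 0.7674 rad
sin(2*theta) = sin(1.5348) = 0.9994
R = 30.61^2 * 0.9994 / 9.81
R = 936.9721 * 0.9994 / 9.81 = 95.4502 m

95.4502 m


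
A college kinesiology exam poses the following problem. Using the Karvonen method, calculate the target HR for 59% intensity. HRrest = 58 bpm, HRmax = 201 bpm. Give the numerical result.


Target = HRrest + pct*(HRmax - HRrest)
Heart rate reserve = HRmax - HRrest = 201 - 58 = 143 bpm
Fraction = 59% = 0.59
Target = 58 + 0.59 * 143
Target = 58 + 84.37 = 142.37 bpm

142.37 bpm


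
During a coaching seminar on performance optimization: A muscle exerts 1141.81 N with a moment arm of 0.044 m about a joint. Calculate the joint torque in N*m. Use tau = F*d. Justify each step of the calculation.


tau = F * d
tau = 1141.81 * 0.044
tau = 50.2396 N*m

50.2396 N*m


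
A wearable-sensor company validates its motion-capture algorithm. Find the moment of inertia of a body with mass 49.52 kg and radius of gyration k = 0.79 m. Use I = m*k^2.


I = m * k^2
I = 49.52 * 0.79^2
I = 49.52 * 0.6241 = 30.9054 kg*m^2

30.9054 kg*m^2


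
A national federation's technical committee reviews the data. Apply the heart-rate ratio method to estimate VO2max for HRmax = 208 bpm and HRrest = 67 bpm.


VO2max = 15.3 * HRmax / HRrest
VO2max = 15.3 * 208 / 67
VO2max = 3182.4 / 67 = 47.4985 mL/kg/min

47.4985 mL/kg/min


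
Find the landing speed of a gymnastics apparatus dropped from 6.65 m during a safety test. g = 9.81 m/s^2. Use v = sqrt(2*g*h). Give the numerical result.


v = sqrt(2 * g * h)
v = sqrt(2 * 9.81 * 6.65)
v = sqrt(130.473) = 11.4225 m/s

11.4225 m/s


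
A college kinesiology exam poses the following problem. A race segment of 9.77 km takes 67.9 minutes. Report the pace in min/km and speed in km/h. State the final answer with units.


Pace = time / distance = 67.9 min / 9.77 km = 6.9498 min/km
Speed = distance / time_in_hours = 9.77 / 1.1317 hr
Speed = 8.6333 km/h

6.9498 min/km, 8.6333 km/h


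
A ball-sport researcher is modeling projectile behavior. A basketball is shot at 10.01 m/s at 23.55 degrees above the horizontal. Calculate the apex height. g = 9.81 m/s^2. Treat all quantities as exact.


H = (v*sin(theta))^2 / (2*g)
vy = v*sin(theta) = 10.01 * sin(23.55 deg) = 3.9995 m/s
H = vy^2 / (2*g) = 15.9959 / (2*9.81)
H = 15.9959 / 19.62 = 0.8153 m

0.8153 m
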